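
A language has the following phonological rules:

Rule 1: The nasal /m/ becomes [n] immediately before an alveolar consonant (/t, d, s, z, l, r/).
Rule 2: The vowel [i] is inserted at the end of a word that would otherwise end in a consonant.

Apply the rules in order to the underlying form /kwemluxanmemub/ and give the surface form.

kwenluxanmemubi

Rule 1 (nasal place assimilation): /m/ precedes the alveolar consonant /l/, so it assimilates in place to [n]. /kwemluxanmemub/ → kwenluxanmemub.
Rule 2 (final i-epenthesis): the form ends in the consonant /b/, so [i] is inserted word-finally. /kwenluxanmemub/ → kwenluxanmemubi.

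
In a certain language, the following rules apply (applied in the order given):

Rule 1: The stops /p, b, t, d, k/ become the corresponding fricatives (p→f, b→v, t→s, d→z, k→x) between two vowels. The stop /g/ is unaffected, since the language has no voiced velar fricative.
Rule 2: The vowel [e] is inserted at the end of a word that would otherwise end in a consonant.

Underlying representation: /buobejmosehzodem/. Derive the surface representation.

buovejmosehzozeme

Rule 1 (intervocalic spirantization): /b/ is a stop between vowels /o/ and /e/, so it spirantizes to the fricative [v]. /d/ is a stop between vowels /o/ and /e/, so it spirantizes to the fricative [z]. /buobejmosehzodem/ → buovejmosehzozem.
Rule 2 (final e-epenthesis): the form ends in the consonant /m/, so [e] is inserted word-finally. /buovejmosehzozem/ → buovejmosehzozeme.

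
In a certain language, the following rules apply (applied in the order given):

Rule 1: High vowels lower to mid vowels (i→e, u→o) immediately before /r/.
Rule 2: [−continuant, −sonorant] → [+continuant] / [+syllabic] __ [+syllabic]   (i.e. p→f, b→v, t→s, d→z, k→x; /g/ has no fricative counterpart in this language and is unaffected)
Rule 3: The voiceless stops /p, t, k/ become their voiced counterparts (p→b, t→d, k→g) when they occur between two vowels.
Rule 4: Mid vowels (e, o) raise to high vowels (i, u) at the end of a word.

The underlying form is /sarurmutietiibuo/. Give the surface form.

Rule 1 (pre-rhotic lowering): /u/ is a high vowel immediately before /r/, so it lowers to [o]. /sarurmutietiibuo/ → sarormutietiibuo.
Rule 2 (intervocalic spirantization): /t/ is a stop between vowels /u/ and /i/, so it spirantizes to the fricative [s]. /t/ is a stop between vowels /e/ and /i/, so it spirantizes to the fricative [s]. /b/ is a stop between vowels /i/ and /u/, so it spirantizes to the fricative [v]. /sarormutietiibuo/ → sarormusiesiivuo.
Rule 3 (intervocalic voicing): no segment meets the environment; /sarormusiesiivuo/ is unchanged.
Rule 4 (final vowel raising): /o/ is a mid vowel in word-final position, so it raises to [u]. /sarormusiesiivuo/ → sarormusiesiivuu.

sarormusiesiivuu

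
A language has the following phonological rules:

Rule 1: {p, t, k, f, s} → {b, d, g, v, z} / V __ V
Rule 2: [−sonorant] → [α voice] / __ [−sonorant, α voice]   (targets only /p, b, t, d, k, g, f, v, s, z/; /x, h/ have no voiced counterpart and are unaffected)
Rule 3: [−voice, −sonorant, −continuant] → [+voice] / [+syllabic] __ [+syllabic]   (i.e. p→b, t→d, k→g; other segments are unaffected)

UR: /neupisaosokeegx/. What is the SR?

Rule 1 (intervocalic voicing): /p/ is a voiceless obstruent between vowels /u/ and /i/, so it voices to [b]. /s/ is a voiceless obstruent between vowels /i/ and /a/, so it voices to [z]. /s/ is a voiceless obstruent between vowels /o/ and /o/, so it voices to [z]. /k/ is a voiceless obstruent between vowels /o/ and /e/, so it voices to [g]. /neupisaosokeegx/ → neubizaozogeegx.
Rule 2 (regressive voicing assimilation): /g/ precedes the voiceless obstruent /x/, so it devoices to [k] by assimilation. /neubizaozogeegx/ → neubizaozogeekx.
Rule 3 (intervocalic voicing): no segment meets the environment; /neubizaozogeekx/ is unchanged.

neubizaozogeekx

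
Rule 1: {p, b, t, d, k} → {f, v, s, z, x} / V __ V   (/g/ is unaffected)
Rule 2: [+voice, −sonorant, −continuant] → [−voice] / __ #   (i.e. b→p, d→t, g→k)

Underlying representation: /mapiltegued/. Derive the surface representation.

mafilteguet

Rule 1 (intervocalic spirantization): /p/ is a stop between vowels /a/ and /i/, so it spirantizes to the fricative [f]. /mapiltegued/ → mafiltegued.
Rule 2 (final devoicing): /d/ is a voiced stop in word-final position, so it devoices to [t]. /mafiltegued/ → mafilteguet.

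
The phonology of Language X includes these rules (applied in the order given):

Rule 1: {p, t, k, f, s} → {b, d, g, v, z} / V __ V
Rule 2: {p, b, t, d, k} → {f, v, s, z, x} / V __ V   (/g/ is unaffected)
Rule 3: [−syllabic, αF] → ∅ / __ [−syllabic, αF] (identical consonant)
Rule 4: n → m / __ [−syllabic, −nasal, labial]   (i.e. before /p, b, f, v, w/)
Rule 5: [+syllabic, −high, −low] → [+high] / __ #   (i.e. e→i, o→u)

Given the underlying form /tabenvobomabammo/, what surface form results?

Rule 1 (intervocalic voicing): no segment meets the environment; /tabenvobomabammo/ is unchanged.
Rule 2 (intervocalic spirantization): /b/ is a stop between vowels /a/ and /e/, so it spirantizes to the fricative [v]. /b/ is a stop between vowels /o/ and /o/, so it spirantizes to the fricative [v]. /b/ is a stop between vowels /a/ and /a/, so it spirantizes to the fricative [v]. /tabenvobomabammo/ → tavenvovomavammo.
Rule 3 (degemination): /mm/ is a geminate; the first /m/ deletes. /tavenvovomavammo/ → tavenvovomavamo.
Rule 4 (nasal place assimilation): /n/ precedes the labial consonant /v/, so it assimilates in place to [m]. /tavenvovomavamo/ → tavemvovomavamo.
Rule 5 (final vowel raising): /o/ is a mid vowel in word-final position, so it raises to [u]. /tavemvovomavamo/ → tavemvovomavamu.

tavemvovomavamu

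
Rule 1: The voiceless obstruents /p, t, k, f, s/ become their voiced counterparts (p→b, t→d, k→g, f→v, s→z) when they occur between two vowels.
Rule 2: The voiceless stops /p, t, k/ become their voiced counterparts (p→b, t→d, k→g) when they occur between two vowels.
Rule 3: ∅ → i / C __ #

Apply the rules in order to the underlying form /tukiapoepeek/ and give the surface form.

Rule 1 (intervocalic voicing): /k/ is a voiceless obstruent between vowels /u/ and /i/, so it voices to [g]. /p/ is a voiceless obstruent between vowels /a/ and /o/, so it voices to [b]. /p/ is a voiceless obstruent between vowels /e/ and /e/, so it voices to [b]. /tukiapoepeek/ → tugiaboebeek.
Rule 2 (intervocalic voicing): no segment meets the environment; /tugiaboebeek/ is unchanged.
Rule 3 (final i-epenthesis): the form ends in the consonant /k/, so [i] is inserted word-finally. /tugiaboebeek/ → tugiaboebeeki.

tugiaboebeeki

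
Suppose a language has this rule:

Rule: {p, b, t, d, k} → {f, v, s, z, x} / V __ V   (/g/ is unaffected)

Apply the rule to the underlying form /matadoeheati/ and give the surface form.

/t/ is a stop between vowels /a/ and /a/, so it spirantizes to the fricative [s].
/d/ is a stop between vowels /a/ and /o/, so it spirantizes to the fricative [z].
/t/ is a stop between vowels /a/ and /i/, so it spirantizes to the fricative [s].
Surface form: [masazoeheasi].

masazoeheasi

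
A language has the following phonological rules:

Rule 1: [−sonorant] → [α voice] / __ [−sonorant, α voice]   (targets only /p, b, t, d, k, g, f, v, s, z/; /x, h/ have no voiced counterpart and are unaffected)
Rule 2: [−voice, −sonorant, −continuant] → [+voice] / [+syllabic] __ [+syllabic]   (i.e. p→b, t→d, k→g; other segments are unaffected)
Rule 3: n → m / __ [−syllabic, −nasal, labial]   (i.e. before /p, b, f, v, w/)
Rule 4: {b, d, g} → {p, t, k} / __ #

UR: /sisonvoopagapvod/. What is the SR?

Rule 1 (regressive voicing assimilation): /p/ precedes the voiced obstruent /v/, so it voices to [b] by assimilation. /sisonvoopagapvod/ → sisonvoopagabvod.
Rule 2 (intervocalic voicing): /p/ is a voiceless stop between vowels /o/ and /a/, so it voices to [b]. /sisonvoopagabvod/ → sisonvoobagabvod.
Rule 3 (nasal place assimilation): /n/ precedes the labial consonant /v/, so it assimilates in place to [m]. /sisonvoobagabvod/ → sisomvoobagabvod.
Rule 4 (final devoicing): /d/ is a voiced stop in word-final position, so it devoices to [t]. /sisomvoobagabvod/ → sisomvoobagabvot.

sisomvoobagabvot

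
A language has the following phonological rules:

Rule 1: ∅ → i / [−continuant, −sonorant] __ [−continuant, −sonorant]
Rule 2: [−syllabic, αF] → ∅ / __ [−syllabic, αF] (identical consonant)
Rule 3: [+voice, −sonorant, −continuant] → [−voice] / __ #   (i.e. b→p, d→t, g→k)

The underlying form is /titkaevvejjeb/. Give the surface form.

titikaevejep

Rule 1 (stop-cluster i-epenthesis): /t/ and /k/ form a stop–stop cluster, so [i] is inserted between them. /titkaevvejjeb/ → titikaevvejjeb.
Rule 2 (degemination): /vv/ is a geminate; the first /v/ deletes. /jj/ is a geminate; the first /j/ deletes. /titikaevvejjeb/ → titikaevejeb.
Rule 3 (final devoicing): /b/ is a voiced stop in word-final position, so it devoices to [p]. /titikaevejeb/ → titikaevejep.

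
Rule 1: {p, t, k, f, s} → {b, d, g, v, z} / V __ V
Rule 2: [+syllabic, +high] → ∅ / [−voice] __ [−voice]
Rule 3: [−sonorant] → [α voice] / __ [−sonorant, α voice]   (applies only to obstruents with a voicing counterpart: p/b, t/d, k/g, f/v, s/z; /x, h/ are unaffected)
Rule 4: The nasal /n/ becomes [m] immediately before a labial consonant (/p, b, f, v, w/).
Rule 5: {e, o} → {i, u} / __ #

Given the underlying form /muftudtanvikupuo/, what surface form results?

muftuttamvigubuu

Rule 1 (intervocalic voicing): /k/ is a voiceless obstruent between vowels /i/ and /u/, so it voices to [g]. /p/ is a voiceless obstruent between vowels /u/ and /u/, so it voices to [b]. /muftudtanvikupuo/ → muftudtanvigubuo.
Rule 2 (high vowel syncope): no segment meets the environment; /muftudtanvigubuo/ is unchanged.
Rule 3 (regressive voicing assimilation): /d/ precedes the voiceless obstruent /t/, so it devoices to [t] by assimilation. /muftudtanvigubuo/ → muftuttanvigubuo.
Rule 4 (nasal place assimilation): /n/ precedes the labial consonant /v/, so it assimilates in place to [m]. /muftuttanvigubuo/ → muftuttamvigubuo.
Rule 5 (final vowel raising): /o/ is a mid vowel in word-final position, so it raises to [u]. /muftuttamvigubuo/ → muftuttamvigubuu.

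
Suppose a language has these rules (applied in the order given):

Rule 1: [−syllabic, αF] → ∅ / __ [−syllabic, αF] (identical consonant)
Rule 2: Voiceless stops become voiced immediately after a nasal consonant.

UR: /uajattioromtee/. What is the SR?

uajatioromdee

Rule 1 (degemination): /tt/ is a geminate; the first /t/ deletes. /uajattioromtee/ → uajatioromtee.
Rule 2 (post-nasal voicing): /t/ is a voiceless stop immediately after the nasal /m/, so it voices to [d]. /uajatioromtee/ → uajatioromdee.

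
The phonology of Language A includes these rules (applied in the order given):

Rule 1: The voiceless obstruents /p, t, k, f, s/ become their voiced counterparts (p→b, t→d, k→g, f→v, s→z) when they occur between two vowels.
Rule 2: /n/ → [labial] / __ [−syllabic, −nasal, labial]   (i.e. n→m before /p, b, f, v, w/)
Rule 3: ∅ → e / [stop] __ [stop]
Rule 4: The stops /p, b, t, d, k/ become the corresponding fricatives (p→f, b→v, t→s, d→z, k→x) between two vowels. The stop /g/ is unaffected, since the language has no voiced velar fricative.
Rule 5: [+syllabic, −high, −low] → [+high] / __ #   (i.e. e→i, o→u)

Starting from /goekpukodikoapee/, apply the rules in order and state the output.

goexefugozigoavei

Rule 1 (intervocalic voicing): /k/ is a voiceless obstruent between vowels /u/ and /o/, so it voices to [g]. /k/ is a voiceless obstruent between vowels /i/ and /o/, so it voices to [g]. /p/ is a voiceless obstruent between vowels /a/ and /e/, so it voices to [b]. /goekpukodikoapee/ → goekpugodigoabee.
Rule 2 (nasal place assimilation): no segment meets the environment; /goekpugodigoabee/ is unchanged.
Rule 3 (stop-cluster e-epenthesis): /k/ and /p/ form a stop–stop cluster, so [e] is inserted between them. /goekpugodigoabee/ → goekepugodigoabee.
Rule 4 (intervocalic spirantization): /k/ is a stop between vowels /e/ and /e/, so it spirantizes to the fricative [x]. /p/ is a stop between vowels /e/ and /u/, so it spirantizes to the fricative [f]. /d/ is a stop between vowels /o/ and /i/, so it spirantizes to the fricative [z]. /b/ is a stop between vowels /a/ and /e/, so it spirantizes to the fricative [v]. /goekepugodigoabee/ → goexefugozigoavee.
Rule 5 (final vowel raising): /e/ is a mid vowel in word-final position, so it raises to [i]. /goexefugozigoavee/ → goexefugozigoavei.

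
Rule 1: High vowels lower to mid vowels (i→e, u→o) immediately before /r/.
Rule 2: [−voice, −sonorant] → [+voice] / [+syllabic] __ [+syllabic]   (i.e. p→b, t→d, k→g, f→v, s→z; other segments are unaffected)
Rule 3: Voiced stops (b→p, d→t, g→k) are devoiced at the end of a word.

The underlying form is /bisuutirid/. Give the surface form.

bizuuderit

Rule 1 (pre-rhotic lowering): /i/ is a high vowel immediately before /r/, so it lowers to [e]. /bisuutirid/ → bisuuterid.
Rule 2 (intervocalic voicing): /s/ is a voiceless obstruent between vowels /i/ and /u/, so it voices to [z]. /t/ is a voiceless obstruent between vowels /u/ and /e/, so it voices to [d]. /bisuuterid/ → bizuuderid.
Rule 3 (final devoicing): /d/ is a voiced stop in word-final position, so it devoices to [t]. /bizuuderid/ → bizuuderit.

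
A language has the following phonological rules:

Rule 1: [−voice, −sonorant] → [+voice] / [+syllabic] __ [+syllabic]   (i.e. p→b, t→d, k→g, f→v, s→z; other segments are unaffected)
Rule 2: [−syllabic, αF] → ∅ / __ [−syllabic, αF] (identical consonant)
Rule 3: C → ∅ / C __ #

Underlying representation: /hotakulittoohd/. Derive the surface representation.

Rule 1 (intervocalic voicing): /t/ is a voiceless obstruent between vowels /o/ and /a/, so it voices to [d]. /k/ is a voiceless obstruent between vowels /a/ and /u/, so it voices to [g]. /hotakulittoohd/ → hodagulittoohd.
Rule 2 (degemination): /tt/ is a geminate; the first /t/ deletes. /hodagulittoohd/ → hodagulitoohd.
Rule 3 (final cluster simplification): /d/ is the second consonant of a word-final cluster /hd/, so it deletes. /hodagulitoohd/ → hodagulitooh.

hodagulitooh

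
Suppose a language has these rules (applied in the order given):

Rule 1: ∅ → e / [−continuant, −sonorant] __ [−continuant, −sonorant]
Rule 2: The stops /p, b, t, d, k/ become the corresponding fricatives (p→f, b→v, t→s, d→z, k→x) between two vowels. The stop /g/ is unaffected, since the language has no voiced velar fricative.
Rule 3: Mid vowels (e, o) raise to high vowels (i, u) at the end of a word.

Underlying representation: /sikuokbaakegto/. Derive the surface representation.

Rule 1 (stop-cluster e-epenthesis): /k/ and /b/ form a stop–stop cluster, so [e] is inserted between them. /g/ and /t/ form a stop–stop cluster, so [e] is inserted between them. /sikuokbaakegto/ → sikuokebaakegeto.
Rule 2 (intervocalic spirantization): /k/ is a stop between vowels /i/ and /u/, so it spirantizes to the fricative [x]. /k/ is a stop between vowels /o/ and /e/, so it spirantizes to the fricative [x]. /b/ is a stop between vowels /e/ and /a/, so it spirantizes to the fricative [v]. /k/ is a stop between vowels /a/ and /e/, so it spirantizes to the fricative [x]. /t/ is a stop between vowels /e/ and /o/, so it spirantizes to the fricative [s]. /sikuokebaakegeto/ → sixuoxevaaxegeso.
Rule 3 (final vowel raising): /o/ is a mid vowel in word-final position, so it raises to [u]. /sixuoxevaaxegeso/ → sixuoxevaaxegesu.

sixuoxevaaxegesu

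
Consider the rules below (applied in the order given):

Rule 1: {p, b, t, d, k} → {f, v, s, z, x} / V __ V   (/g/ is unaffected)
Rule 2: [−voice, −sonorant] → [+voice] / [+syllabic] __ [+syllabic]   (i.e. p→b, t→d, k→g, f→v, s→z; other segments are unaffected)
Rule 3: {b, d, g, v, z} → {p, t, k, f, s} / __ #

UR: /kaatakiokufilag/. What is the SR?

kaazaxioxuvilak

Rule 1 (intervocalic spirantization): /t/ is a stop between vowels /a/ and /a/, so it spirantizes to the fricative [s]. /k/ is a stop between vowels /a/ and /i/, so it spirantizes to the fricative [x]. /k/ is a stop between vowels /o/ and /u/, so it spirantizes to the fricative [x]. /kaatakiokufilag/ → kaasaxioxufilag.
Rule 2 (intervocalic voicing): /s/ is a voiceless obstruent between vowels /a/ and /a/, so it voices to [z]. /f/ is a voiceless obstruent between vowels /u/ and /i/, so it voices to [v]. /kaasaxioxufilag/ → kaazaxioxuvilag.
Rule 3 (final devoicing): /g/ is a voiced obstruent in word-final position, so it devoices to [k]. /kaazaxioxuvilag/ → kaazaxioxuvilak.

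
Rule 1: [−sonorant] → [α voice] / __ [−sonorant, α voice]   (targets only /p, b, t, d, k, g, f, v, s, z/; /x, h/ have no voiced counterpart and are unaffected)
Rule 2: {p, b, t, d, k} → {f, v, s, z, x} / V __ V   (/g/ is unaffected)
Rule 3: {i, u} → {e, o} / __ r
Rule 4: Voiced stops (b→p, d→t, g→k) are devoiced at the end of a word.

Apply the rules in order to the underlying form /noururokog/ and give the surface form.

Rule 1 (regressive voicing assimilation): no segment meets the environment; /noururokog/ is unchanged.
Rule 2 (intervocalic spirantization): /k/ is a stop between vowels /o/ and /o/, so it spirantizes to the fricative [x]. /noururokog/ → noururoxog.
Rule 3 (pre-rhotic lowering): /u/ is a high vowel immediately before /r/, so it lowers to [o]. /u/ is a high vowel immediately before /r/, so it lowers to [o]. /noururoxog/ → noororoxog.
Rule 4 (final devoicing): /g/ is a voiced stop in word-final position, so it devoices to [k]. /noororoxog/ → noororoxok.

noororoxok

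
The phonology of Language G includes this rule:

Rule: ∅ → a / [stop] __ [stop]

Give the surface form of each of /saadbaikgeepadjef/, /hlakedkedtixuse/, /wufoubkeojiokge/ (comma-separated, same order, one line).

saadabaikageepadjef, hlakedakedatixuse, wufoubakeojiokage

/saadbaikgeepadjef/: /d/ and /b/ form a stop–stop cluster, so [a] is inserted between them. /k/ and /g/ form a stop–stop cluster, so [a] is inserted between them. → [saadabaikageepadjef].
/hlakedkedtixuse/: /d/ and /k/ form a stop–stop cluster, so [a] is inserted between them. /d/ and /t/ form a stop–stop cluster, so [a] is inserted between them. → [hlakedakedatixuse].
/wufoubkeojiokge/: /b/ and /k/ form a stop–stop cluster, so [a] is inserted between them. /k/ and /g/ form a stop–stop cluster, so [a] is inserted between them. → [wufoubakeojiokage].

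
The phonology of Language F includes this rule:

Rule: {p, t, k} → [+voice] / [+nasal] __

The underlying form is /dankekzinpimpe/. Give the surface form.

dangekzinbimbe

/k/ is a voiceless stop immediately after the nasal /n/, so it voices to [g].
/p/ is a voiceless stop immediately after the nasal /n/, so it voices to [b].
/p/ is a voiceless stop immediately after the nasal /m/, so it voices to [b].
Surface form: [dangekzinbimbe].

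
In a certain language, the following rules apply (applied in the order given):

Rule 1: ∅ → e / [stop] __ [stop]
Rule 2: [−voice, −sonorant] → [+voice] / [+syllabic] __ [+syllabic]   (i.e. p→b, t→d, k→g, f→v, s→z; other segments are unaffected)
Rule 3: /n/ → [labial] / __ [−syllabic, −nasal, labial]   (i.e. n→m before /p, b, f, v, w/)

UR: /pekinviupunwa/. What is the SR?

pegimviubumwa

Rule 1 (stop-cluster e-epenthesis): no segment meets the environment; /pekinviupunwa/ is unchanged.
Rule 2 (intervocalic voicing): /k/ is a voiceless obstruent between vowels /e/ and /i/, so it voices to [g]. /p/ is a voiceless obstruent between vowels /u/ and /u/, so it voices to [b]. /pekinviupunwa/ → peginviubunwa.
Rule 3 (nasal place assimilation): /n/ precedes the labial consonant /v/, so it assimilates in place to [m]. /n/ precedes the labial consonant /w/, so it assimilates in place to [m]. /peginviubunwa/ → pegimviubumwa.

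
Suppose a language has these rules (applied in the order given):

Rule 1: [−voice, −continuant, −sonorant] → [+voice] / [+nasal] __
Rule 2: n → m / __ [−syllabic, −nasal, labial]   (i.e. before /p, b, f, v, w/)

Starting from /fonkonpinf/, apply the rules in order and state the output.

fongombimf

Rule 1 (post-nasal voicing): /k/ is a voiceless stop immediately after the nasal /n/, so it voices to [g]. /p/ is a voiceless stop immediately after the nasal /n/, so it voices to [b]. /fonkonpinf/ → fongonbinf.
Rule 2 (nasal place assimilation): /n/ precedes the labial consonant /b/, so it assimilates in place to [m]. /n/ precedes the labial consonant /f/, so it assimilates in place to [m]. /fongonbinf/ → fongombimf.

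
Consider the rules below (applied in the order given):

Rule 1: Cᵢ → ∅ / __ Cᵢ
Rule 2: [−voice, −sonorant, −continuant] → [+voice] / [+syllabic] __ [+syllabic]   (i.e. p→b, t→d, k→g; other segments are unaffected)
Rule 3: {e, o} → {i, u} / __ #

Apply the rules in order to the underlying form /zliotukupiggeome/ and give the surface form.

zliodugubigeomi

Rule 1 (degemination): /gg/ is a geminate; the first /g/ deletes. /zliotukupiggeome/ → zliotukupigeome.
Rule 2 (intervocalic voicing): /t/ is a voiceless stop between vowels /o/ and /u/, so it voices to [d]. /k/ is a voiceless stop between vowels /u/ and /u/, so it voices to [g]. /p/ is a voiceless stop between vowels /u/ and /i/, so it voices to [b]. /zliotukupigeome/ → zliodugubigeome.
Rule 3 (final vowel raising): /e/ is a mid vowel in word-final position, so it raises to [i]. /zliodugubigeome/ → zliodugubigeomi.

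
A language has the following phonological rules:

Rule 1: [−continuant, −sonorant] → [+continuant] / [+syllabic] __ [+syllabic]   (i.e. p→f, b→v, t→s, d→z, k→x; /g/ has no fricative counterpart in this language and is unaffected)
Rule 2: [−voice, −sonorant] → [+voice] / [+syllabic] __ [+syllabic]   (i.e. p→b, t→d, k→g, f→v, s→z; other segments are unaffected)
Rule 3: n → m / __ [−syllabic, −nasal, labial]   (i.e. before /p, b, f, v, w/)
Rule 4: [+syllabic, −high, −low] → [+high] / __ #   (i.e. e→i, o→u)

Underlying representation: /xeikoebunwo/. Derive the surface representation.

Rule 1 (intervocalic spirantization): /k/ is a stop between vowels /i/ and /o/, so it spirantizes to the fricative [x]. /b/ is a stop between vowels /e/ and /u/, so it spirantizes to the fricative [v]. /xeikoebunwo/ → xeixoevunwo.
Rule 2 (intervocalic voicing): no segment meets the environment; /xeixoevunwo/ is unchanged.
Rule 3 (nasal place assimilation): /n/ precedes the labial consonant /w/, so it assimilates in place to [m]. /xeixoevunwo/ → xeixoevumwo.
Rule 4 (final vowel raising): /o/ is a mid vowel in word-final position, so it raises to [u]. /xeixoevumwo/ → xeixoevumwu.

xeixoevumwu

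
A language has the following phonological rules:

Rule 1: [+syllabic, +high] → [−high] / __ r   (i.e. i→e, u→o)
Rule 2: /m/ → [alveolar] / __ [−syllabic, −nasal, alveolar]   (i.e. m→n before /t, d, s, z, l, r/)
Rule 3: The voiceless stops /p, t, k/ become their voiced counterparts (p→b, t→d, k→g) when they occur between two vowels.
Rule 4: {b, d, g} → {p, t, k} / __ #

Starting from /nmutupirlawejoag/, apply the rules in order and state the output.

nmuduberlawejoak

Rule 1 (pre-rhotic lowering): /i/ is a high vowel immediately before /r/, so it lowers to [e]. /nmutupirlawejoag/ → nmutuperlawejoag.
Rule 2 (nasal place assimilation): no segment meets the environment; /nmutuperlawejoag/ is unchanged.
Rule 3 (intervocalic voicing): /t/ is a voiceless stop between vowels /u/ and /u/, so it voices to [d]. /p/ is a voiceless stop between vowels /u/ and /e/, so it voices to [b]. /nmutuperlawejoag/ → nmuduberlawejoag.
Rule 4 (final devoicing): /g/ is a voiced stop in word-final position, so it devoices to [k]. /nmuduberlawejoag/ → nmuduberlawejoak.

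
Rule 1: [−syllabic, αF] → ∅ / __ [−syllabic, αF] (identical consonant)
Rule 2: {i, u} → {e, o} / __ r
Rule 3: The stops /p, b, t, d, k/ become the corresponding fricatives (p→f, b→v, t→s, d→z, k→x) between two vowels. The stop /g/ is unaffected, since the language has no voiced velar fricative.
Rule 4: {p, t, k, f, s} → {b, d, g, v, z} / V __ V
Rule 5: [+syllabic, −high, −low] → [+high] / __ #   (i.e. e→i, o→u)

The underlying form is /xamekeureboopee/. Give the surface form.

xamexeorevoovei

Rule 1 (degemination): no segment meets the environment; /xamekeureboopee/ is unchanged.
Rule 2 (pre-rhotic lowering): /u/ is a high vowel immediately before /r/, so it lowers to [o]. /xamekeureboopee/ → xamekeoreboopee.
Rule 3 (intervocalic spirantization): /k/ is a stop between vowels /e/ and /e/, so it spirantizes to the fricative [x]. /b/ is a stop between vowels /e/ and /o/, so it spirantizes to the fricative [v]. /p/ is a stop between vowels /o/ and /e/, so it spirantizes to the fricative [f]. /xamekeoreboopee/ → xamexeorevoofee.
Rule 4 (intervocalic voicing): /f/ is a voiceless obstruent between vowels /o/ and /e/, so it voices to [v]. /xamexeorevoofee/ → xamexeorevoovee.
Rule 5 (final vowel raising): /e/ is a mid vowel in word-final position, so it raises to [i]. /xamexeorevoovee/ → xamexeorevoovei.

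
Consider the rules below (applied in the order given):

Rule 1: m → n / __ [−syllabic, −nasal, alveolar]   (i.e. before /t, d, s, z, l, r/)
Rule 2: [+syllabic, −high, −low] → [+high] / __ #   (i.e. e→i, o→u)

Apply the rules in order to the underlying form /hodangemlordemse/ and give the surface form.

Rule 1 (nasal place assimilation): /m/ precedes the alveolar consonant /l/, so it assimilates in place to [n]. /m/ precedes the alveolar consonant /s/, so it assimilates in place to [n]. /hodangemlordemse/ → hodangenlordense.
Rule 2 (final vowel raising): /e/ is a mid vowel in word-final position, so it raises to [i]. /hodangenlordense/ → hodangenlordensi.

hodangenlordensi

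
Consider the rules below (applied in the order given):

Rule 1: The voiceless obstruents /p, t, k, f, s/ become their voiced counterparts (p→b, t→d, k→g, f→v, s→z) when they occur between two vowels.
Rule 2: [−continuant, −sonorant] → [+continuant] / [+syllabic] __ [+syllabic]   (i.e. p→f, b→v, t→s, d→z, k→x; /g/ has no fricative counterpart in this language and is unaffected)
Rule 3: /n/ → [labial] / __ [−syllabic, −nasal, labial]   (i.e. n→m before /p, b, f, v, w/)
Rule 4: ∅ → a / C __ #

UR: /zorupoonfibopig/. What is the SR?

Rule 1 (intervocalic voicing): /p/ is a voiceless obstruent between vowels /u/ and /o/, so it voices to [b]. /p/ is a voiceless obstruent between vowels /o/ and /i/, so it voices to [b]. /zorupoonfibopig/ → zoruboonfibobig.
Rule 2 (intervocalic spirantization): /b/ is a stop between vowels /u/ and /o/, so it spirantizes to the fricative [v]. /b/ is a stop between vowels /i/ and /o/, so it spirantizes to the fricative [v]. /b/ is a stop between vowels /o/ and /i/, so it spirantizes to the fricative [v]. /zoruboonfibobig/ → zoruvoonfivovig.
Rule 3 (nasal place assimilation): /n/ precedes the labial consonant /f/, so it assimilates in place to [m]. /zoruvoonfivovig/ → zoruvoomfivovig.
Rule 4 (final a-epenthesis): the form ends in the consonant /g/, so [a] is inserted word-finally. /zoruvoomfivovig/ → zoruvoomfivoviga.

zoruvoomfivoviga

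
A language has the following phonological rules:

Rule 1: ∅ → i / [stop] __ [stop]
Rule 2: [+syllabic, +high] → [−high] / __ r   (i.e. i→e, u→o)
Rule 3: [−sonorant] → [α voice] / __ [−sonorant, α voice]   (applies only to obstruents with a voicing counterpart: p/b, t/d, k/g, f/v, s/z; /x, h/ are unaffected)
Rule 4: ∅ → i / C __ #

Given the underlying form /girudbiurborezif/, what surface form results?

gerudibiorborezifi

Rule 1 (stop-cluster i-epenthesis): /d/ and /b/ form a stop–stop cluster, so [i] is inserted between them. /girudbiurborezif/ → girudibiurborezif.
Rule 2 (pre-rhotic lowering): /i/ is a high vowel immediately before /r/, so it lowers to [e]. /u/ is a high vowel immediately before /r/, so it lowers to [o]. /girudibiurborezif/ → gerudibiorborezif.
Rule 3 (regressive voicing assimilation): no segment meets the environment; /gerudibiorborezif/ is unchanged.
Rule 4 (final i-epenthesis): the form ends in the consonant /f/, so [i] is inserted word-finally. /gerudibiorborezif/ → gerudibiorborezifi.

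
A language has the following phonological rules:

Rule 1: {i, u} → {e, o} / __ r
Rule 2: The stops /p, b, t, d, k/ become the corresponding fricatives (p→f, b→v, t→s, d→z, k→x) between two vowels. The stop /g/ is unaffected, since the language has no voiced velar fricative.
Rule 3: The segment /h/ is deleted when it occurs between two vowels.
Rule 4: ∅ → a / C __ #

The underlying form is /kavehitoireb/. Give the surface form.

kaveisoereba

Rule 1 (pre-rhotic lowering): /i/ is a high vowel immediately before /r/, so it lowers to [e]. /kavehitoireb/ → kavehitoereb.
Rule 2 (intervocalic spirantization): /t/ is a stop between vowels /i/ and /o/, so it spirantizes to the fricative [s]. /kavehitoereb/ → kavehisoereb.
Rule 3 (intervocalic h-deletion): /h/ occurs between vowels /e/ and /i/, so it deletes. /kavehisoereb/ → kaveisoereb.
Rule 4 (final a-epenthesis): the form ends in the consonant /b/, so [a] is inserted word-finally. /kaveisoereb/ → kaveisoereba.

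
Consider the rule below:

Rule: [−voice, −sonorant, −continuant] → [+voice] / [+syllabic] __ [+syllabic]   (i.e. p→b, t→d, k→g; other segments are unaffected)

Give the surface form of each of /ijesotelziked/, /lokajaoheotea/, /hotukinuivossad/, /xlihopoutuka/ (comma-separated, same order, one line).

ijesodelziged, logajaoheodea, hoduginuivossad, xlihobouduga

/ijesotelziked/: /t/ is a voiceless stop between vowels /o/ and /e/, so it voices to [d]. /k/ is a voiceless stop between vowels /i/ and /e/, so it voices to [g]. → [ijesodelziged].
/lokajaoheotea/: /k/ is a voiceless stop between vowels /o/ and /a/, so it voices to [g]. /t/ is a voiceless stop between vowels /o/ and /e/, so it voices to [d]. → [logajaoheodea].
/hotukinuivossad/: /t/ is a voiceless stop between vowels /o/ and /u/, so it voices to [d]. /k/ is a voiceless stop between vowels /u/ and /i/, so it voices to [g]. → [hoduginuivossad].
/xlihopoutuka/: /p/ is a voiceless stop between vowels /o/ and /o/, so it voices to [b]. /t/ is a voiceless stop between vowels /u/ and /u/, so it voices to [d]. /k/ is a voiceless stop between vowels /u/ and /a/, so it voices to [g]. → [xlihobouduga].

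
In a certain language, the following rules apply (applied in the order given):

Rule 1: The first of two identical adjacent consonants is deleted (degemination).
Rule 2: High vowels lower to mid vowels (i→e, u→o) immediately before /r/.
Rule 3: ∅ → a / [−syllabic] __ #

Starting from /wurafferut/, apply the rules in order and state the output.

woraferuta

Rule 1 (degemination): /ff/ is a geminate; the first /f/ deletes. /wurafferut/ → wuraferut.
Rule 2 (pre-rhotic lowering): /u/ is a high vowel immediately before /r/, so it lowers to [o]. /wuraferut/ → woraferut.
Rule 3 (final a-epenthesis): the form ends in the consonant /t/, so [a] is inserted word-finally. /woraferut/ → woraferuta.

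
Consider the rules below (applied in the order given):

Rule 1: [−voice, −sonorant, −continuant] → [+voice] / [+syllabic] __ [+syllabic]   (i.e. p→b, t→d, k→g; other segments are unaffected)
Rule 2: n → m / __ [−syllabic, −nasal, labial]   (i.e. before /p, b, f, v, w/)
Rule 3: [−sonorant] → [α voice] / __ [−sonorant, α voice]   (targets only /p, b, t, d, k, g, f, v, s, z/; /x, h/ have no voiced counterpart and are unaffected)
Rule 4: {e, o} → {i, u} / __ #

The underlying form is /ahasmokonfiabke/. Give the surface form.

ahasmogomfiapki

Rule 1 (intervocalic voicing): /k/ is a voiceless stop between vowels /o/ and /o/, so it voices to [g]. /ahasmokonfiabke/ → ahasmogonfiabke.
Rule 2 (nasal place assimilation): /n/ precedes the labial consonant /f/, so it assimilates in place to [m]. /ahasmogonfiabke/ → ahasmogomfiabke.
Rule 3 (regressive voicing assimilation): /b/ precedes the voiceless obstruent /k/, so it devoices to [p] by assimilation. /ahasmogomfiabke/ → ahasmogomfiapke.
Rule 4 (final vowel raising): /e/ is a mid vowel in word-final position, so it raises to [i]. /ahasmogomfiapke/ → ahasmogomfiapki.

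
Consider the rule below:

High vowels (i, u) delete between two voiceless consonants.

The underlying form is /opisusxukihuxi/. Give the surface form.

opssxkhxi

/i/ is a high vowel flanked by voiceless consonants /p/ and /s/, so it deletes.
/u/ is a high vowel flanked by voiceless consonants /s/ and /s/, so it deletes.
/u/ is a high vowel flanked by voiceless consonants /x/ and /k/, so it deletes.
/i/ is a high vowel flanked by voiceless consonants /k/ and /h/, so it deletes.
/u/ is a high vowel flanked by voiceless consonants /h/ and /x/, so it deletes.
The other instance of /i/ does not occur in the required environment and remains unchanged.
Surface form: [opssxkhxi].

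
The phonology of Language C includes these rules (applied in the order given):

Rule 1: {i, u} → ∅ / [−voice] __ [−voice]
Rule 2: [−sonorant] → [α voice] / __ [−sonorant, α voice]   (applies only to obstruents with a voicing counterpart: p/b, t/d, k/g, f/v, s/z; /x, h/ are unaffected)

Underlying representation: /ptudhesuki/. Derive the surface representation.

ptutheski

Rule 1 (high vowel syncope): /u/ is a high vowel flanked by voiceless consonants /s/ and /k/, so it deletes. /ptudhesuki/ → ptudheski.
Rule 2 (regressive voicing assimilation): /d/ precedes the voiceless obstruent /h/, so it devoices to [t] by assimilation. /ptudheski/ → ptutheski.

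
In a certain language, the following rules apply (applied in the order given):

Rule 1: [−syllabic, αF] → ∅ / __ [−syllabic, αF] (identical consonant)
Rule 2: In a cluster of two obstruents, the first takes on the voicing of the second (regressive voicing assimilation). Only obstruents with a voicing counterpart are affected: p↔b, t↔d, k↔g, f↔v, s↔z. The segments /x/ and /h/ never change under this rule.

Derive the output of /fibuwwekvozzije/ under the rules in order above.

fibuwegvozije

Rule 1 (degemination): /ww/ is a geminate; the first /w/ deletes. /zz/ is a geminate; the first /z/ deletes. /fibuwwekvozzije/ → fibuwekvozije.
Rule 2 (regressive voicing assimilation): /k/ precedes the voiced obstruent /v/, so it voices to [g] by assimilation. /fibuwekvozije/ → fibuwegvozije.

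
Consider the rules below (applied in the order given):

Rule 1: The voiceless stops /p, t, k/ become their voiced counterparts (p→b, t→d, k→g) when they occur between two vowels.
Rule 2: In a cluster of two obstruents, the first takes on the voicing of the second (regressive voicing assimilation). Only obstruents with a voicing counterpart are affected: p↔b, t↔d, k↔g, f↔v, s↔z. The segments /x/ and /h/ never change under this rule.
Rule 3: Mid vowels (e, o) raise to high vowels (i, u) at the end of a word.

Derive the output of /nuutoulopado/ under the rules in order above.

nuudoulobadu

Rule 1 (intervocalic voicing): /t/ is a voiceless stop between vowels /u/ and /o/, so it voices to [d]. /p/ is a voiceless stop between vowels /o/ and /a/, so it voices to [b]. /nuutoulopado/ → nuudoulobado.
Rule 2 (regressive voicing assimilation): no segment meets the environment; /nuudoulobado/ is unchanged.
Rule 3 (final vowel raising): /o/ is a mid vowel in word-final position, so it raises to [u]. /nuudoulobado/ → nuudoulobadu.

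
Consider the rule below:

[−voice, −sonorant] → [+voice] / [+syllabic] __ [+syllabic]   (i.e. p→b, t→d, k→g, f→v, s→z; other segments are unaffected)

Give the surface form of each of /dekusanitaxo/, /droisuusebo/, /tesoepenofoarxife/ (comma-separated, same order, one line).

/dekusanitaxo/: /k/ is a voiceless obstruent between vowels /e/ and /u/, so it voices to [g]. /s/ is a voiceless obstruent between vowels /u/ and /a/, so it voices to [z]. /t/ is a voiceless obstruent between vowels /i/ and /a/, so it voices to [d]. → [deguzanidaxo].
/droisuusebo/: /s/ is a voiceless obstruent between vowels /i/ and /u/, so it voices to [z]. /s/ is a voiceless obstruent between vowels /u/ and /e/, so it voices to [z]. → [droizuuzebo].
/tesoepenofoarxife/: /s/ is a voiceless obstruent between vowels /e/ and /o/, so it voices to [z]. /p/ is a voiceless obstruent between vowels /e/ and /e/, so it voices to [b]. /f/ is a voiceless obstruent between vowels /o/ and /o/, so it voices to [v]. /f/ is a voiceless obstruent between vowels /i/ and /e/, so it voices to [v]. → [tezoebenovoarxive].

deguzanidaxo, droizuuzebo, tezoebenovoarxive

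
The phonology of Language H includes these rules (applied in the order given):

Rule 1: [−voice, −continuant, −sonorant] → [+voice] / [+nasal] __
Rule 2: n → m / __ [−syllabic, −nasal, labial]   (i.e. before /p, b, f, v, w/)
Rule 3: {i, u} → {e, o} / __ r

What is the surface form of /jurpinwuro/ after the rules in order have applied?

jorpimworo

Rule 1 (post-nasal voicing): no segment meets the environment; /jurpinwuro/ is unchanged.
Rule 2 (nasal place assimilation): /n/ precedes the labial consonant /w/, so it assimilates in place to [m]. /jurpinwuro/ → jurpimwuro.
Rule 3 (pre-rhotic lowering): /u/ is a high vowel immediately before /r/, so it lowers to [o]. /u/ is a high vowel immediately before /r/, so it lowers to [o]. /jurpimwuro/ → jorpimworo.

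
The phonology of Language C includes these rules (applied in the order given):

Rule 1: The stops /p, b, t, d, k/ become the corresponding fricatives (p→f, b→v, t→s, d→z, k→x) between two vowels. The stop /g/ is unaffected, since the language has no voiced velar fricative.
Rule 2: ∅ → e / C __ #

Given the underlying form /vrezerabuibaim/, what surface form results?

vrezeravuivaime

Rule 1 (intervocalic spirantization): /b/ is a stop between vowels /a/ and /u/, so it spirantizes to the fricative [v]. /b/ is a stop between vowels /i/ and /a/, so it spirantizes to the fricative [v]. /vrezerabuibaim/ → vrezeravuivaim.
Rule 2 (final e-epenthesis): the form ends in the consonant /m/, so [e] is inserted word-finally. /vrezeravuivaim/ → vrezeravuivaime.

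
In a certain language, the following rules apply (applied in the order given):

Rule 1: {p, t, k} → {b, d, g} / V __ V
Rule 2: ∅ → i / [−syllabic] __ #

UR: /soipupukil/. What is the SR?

Rule 1 (intervocalic voicing): /p/ is a voiceless stop between vowels /i/ and /u/, so it voices to [b]. /p/ is a voiceless stop between vowels /u/ and /u/, so it voices to [b]. /k/ is a voiceless stop between vowels /u/ and /i/, so it voices to [g]. /soipupukil/ → soibubugil.
Rule 2 (final i-epenthesis): the form ends in the consonant /l/, so [i] is inserted word-finally. /soibubugil/ → soibubugili.

soibubugili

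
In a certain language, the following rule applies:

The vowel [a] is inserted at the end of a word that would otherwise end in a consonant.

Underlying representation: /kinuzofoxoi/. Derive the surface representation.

kinuzofoxoi

No segment of /kinuzofoxoi/ meets the structural description of the rule, so the form surfaces unchanged.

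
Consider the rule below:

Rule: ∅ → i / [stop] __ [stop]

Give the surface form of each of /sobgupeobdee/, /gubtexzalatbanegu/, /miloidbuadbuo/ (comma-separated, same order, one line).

/sobgupeobdee/: /b/ and /g/ form a stop–stop cluster, so [i] is inserted between them. /b/ and /d/ form a stop–stop cluster, so [i] is inserted between them. → [sobigupeobidee].
/gubtexzalatbanegu/: /b/ and /t/ form a stop–stop cluster, so [i] is inserted between them. /t/ and /b/ form a stop–stop cluster, so [i] is inserted between them. → [gubitexzalatibanegu].
/miloidbuadbuo/: /d/ and /b/ form a stop–stop cluster, so [i] is inserted between them. /d/ and /b/ form a stop–stop cluster, so [i] is inserted between them. → [miloidibuadibuo].

sobigupeobidee, gubitexzalatibanegu, miloidibuadibuo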